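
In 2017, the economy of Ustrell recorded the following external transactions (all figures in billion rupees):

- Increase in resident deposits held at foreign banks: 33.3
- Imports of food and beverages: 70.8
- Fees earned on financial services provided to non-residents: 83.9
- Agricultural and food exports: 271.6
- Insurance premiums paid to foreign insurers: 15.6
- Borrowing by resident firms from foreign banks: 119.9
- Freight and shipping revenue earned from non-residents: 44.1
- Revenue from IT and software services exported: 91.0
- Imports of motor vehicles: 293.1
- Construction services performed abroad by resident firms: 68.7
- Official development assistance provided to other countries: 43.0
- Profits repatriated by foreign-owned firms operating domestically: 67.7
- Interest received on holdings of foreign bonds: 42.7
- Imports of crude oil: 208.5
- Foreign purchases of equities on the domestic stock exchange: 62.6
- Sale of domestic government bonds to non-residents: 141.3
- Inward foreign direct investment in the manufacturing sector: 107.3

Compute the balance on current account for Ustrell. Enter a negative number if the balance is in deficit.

-96.7

Goods: -208.5 + 271.6 - 70.8 - 293.1 = -300.8
Services: 44.1 - 15.6 + 83.9 + 68.7 + 91.0 = 272.1
Primary income: 42.7 - 67.7 = -25.0
Secondary income: -43.0
Current account = (-300.8) + 272.1 + (-25.0) + (-43.0) = -96.7
(Excluded from the current account — financial account: increase in resident deposits held at foreign banks 33.3, borrowing by resident firms from foreign banks 119.9, foreign purchases of equities on the domestic stock exchange 62.6, sale of domestic government bonds to non-residents 141.3, inward foreign direct investment in the manufacturing sector 107.3.)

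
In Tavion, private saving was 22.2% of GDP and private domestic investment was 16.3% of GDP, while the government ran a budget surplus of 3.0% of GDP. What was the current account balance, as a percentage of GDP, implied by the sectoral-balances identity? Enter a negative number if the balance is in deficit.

By the sectoral-balances identity, CA = (S_private - I) + (T - G).
Private balance = 22.2 - 16.3 = 5.9
Government balance (T - G) = 3.0
CA = 5.9 + 3.0 = 8.9

8.9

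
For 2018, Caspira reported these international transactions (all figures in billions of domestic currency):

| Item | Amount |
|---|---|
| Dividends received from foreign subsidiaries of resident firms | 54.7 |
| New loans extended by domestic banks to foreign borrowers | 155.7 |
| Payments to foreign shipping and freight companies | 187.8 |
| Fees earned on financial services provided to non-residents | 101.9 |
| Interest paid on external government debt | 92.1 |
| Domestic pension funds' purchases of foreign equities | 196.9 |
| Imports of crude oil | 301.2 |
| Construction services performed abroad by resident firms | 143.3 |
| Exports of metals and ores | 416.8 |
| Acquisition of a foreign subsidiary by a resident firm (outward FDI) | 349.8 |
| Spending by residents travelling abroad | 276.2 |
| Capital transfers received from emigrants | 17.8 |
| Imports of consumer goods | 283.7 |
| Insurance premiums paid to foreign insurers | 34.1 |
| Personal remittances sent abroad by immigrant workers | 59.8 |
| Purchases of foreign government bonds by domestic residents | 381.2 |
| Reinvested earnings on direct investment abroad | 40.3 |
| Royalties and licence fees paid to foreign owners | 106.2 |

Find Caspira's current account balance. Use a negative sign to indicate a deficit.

Goods: 416.8 - 301.2 - 283.7 = -168.1
Services: -276.2 - 187.8 - 106.2 + 143.3 + 101.9 - 34.1 = -359.1
Primary income: -92.1 + 40.3 + 54.7 = 2.9
Secondary income: -59.8
Current account = (-168.1) + (-359.1) + 2.9 + (-59.8) = -584.1
(Excluded from the current account — financial account: new loans extended by domestic banks to foreign borrowers 155.7, domestic pension funds' purchases of foreign equities 196.9, acquisition of a foreign subsidiary by a resident firm (outward FDI) 349.8, purchases of foreign government bonds by domestic residents 381.2; capital account: capital transfers received from emigrants 17.8.)

-584.1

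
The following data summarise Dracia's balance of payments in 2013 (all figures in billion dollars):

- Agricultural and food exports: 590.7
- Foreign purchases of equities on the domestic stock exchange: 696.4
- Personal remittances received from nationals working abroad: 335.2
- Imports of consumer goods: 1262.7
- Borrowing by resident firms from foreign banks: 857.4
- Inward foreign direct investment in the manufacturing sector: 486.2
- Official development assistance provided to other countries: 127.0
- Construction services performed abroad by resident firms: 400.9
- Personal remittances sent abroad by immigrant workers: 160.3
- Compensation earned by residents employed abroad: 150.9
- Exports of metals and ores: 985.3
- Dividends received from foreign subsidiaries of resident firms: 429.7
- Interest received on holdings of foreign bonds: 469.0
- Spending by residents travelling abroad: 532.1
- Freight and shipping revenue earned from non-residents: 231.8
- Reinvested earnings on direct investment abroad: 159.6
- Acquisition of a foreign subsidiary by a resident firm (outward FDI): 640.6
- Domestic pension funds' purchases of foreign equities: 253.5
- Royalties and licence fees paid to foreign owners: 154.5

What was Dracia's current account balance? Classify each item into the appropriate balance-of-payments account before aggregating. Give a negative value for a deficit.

1516.5

Goods: 985.3 + 590.7 - 1262.7 = 313.3
Services: 400.9 - 532.1 - 154.5 + 231.8 = -53.9
Primary income: 159.6 + 150.9 + 429.7 + 469.0 = 1209.2
Secondary income: -160.3 - 127.0 + 335.2 = 47.9
Current account = 313.3 + (-53.9) + 1209.2 + 47.9 = 1516.5
(Excluded from the current account — financial account: foreign purchases of equities on the domestic stock exchange 696.4, borrowing by resident firms from foreign banks 857.4, inward foreign direct investment in the manufacturing sector 486.2, acquisition of a foreign subsidiary by a resident firm (outward FDI) 640.6, domestic pension funds' purchases of foreign equities 253.5.)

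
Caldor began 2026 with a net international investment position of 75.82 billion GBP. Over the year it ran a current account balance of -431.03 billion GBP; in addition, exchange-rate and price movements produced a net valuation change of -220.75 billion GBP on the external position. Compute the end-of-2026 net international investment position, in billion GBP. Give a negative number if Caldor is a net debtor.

-575.96

Change in NIIP = current account + net valuation change = -431.03 + (-220.75) = -651.78
End-of-year NIIP = 75.82 + (-651.78) = -575.96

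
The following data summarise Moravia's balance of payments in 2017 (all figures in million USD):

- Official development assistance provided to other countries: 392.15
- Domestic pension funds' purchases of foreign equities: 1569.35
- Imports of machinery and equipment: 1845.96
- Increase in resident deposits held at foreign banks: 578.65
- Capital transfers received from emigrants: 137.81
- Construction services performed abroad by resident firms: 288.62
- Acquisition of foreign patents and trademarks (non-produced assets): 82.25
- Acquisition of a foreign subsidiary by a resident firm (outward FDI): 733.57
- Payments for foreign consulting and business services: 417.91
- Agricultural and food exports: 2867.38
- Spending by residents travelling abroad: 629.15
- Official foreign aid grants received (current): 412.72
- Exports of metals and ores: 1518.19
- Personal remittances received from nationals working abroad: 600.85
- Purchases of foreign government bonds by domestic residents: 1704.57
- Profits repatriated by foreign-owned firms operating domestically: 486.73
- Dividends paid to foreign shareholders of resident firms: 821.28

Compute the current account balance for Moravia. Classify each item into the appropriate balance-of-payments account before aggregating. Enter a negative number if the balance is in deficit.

Goods: 1518.19 + 2867.38 - 1845.96 = 2539.61
Services: -417.91 - 629.15 + 288.62 = -758.44
Primary income: -486.73 - 821.28 = -1308.01
Secondary income: 600.85 - 392.15 + 412.72 = 621.42
Current account = 2539.61 + (-758.44) + (-1308.01) + 621.42 = 1094.58
(Excluded from the current account — financial account: domestic pension funds' purchases of foreign equities 1569.35, increase in resident deposits held at foreign banks 578.65, acquisition of a foreign subsidiary by a resident firm (outward FDI) 733.57, purchases of foreign government bonds by domestic residents 1704.57; capital account: capital transfers received from emigrants 137.81, acquisition of foreign patents and trademarks (non-produced assets) 82.25.)

1094.58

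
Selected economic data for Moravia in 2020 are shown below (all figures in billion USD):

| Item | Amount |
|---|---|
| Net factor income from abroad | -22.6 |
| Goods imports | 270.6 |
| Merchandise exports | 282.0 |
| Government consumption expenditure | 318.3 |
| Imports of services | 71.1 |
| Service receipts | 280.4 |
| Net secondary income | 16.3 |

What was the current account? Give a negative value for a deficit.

214.4

Goods balance = 282.0 - 270.6 = 11.4
Services balance = 280.4 - 71.1 = 209.3
Trade balance (goods + services) = 11.4 + 209.3 = 220.7
Net primary income = -22.6
Net secondary income = 16.3
Current account = 220.7 + (-22.6) + 16.3 = 214.4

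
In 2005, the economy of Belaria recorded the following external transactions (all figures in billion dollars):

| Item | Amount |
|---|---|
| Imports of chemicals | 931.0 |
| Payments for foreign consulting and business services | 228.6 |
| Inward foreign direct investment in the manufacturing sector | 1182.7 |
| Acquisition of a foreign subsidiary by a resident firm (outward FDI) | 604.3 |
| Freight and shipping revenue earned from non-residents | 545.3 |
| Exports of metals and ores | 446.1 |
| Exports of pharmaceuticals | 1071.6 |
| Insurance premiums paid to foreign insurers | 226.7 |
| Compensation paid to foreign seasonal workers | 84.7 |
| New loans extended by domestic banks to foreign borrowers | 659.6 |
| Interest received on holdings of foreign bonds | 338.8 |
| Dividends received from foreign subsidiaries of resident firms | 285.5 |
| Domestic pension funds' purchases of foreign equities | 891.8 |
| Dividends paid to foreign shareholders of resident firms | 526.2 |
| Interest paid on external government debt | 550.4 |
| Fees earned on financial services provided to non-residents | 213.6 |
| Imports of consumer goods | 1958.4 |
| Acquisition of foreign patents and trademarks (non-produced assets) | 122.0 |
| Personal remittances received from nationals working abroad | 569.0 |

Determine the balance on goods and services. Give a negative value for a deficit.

-1068.1

Goods: 1071.6 - 931.0 - 1958.4 + 446.1 = -1371.7
Services: -228.6 + 213.6 - 226.7 + 545.3 = 303.6
Trade balance = -1371.7 + 303.6 = -1068.1
(Excluded from the trade balance — financial account: inward foreign direct investment in the manufacturing sector 1182.7, acquisition of a foreign subsidiary by a resident firm (outward FDI) 604.3, new loans extended by domestic banks to foreign borrowers 659.6, domestic pension funds' purchases of foreign equities 891.8; primary income: compensation paid to foreign seasonal workers 84.7, interest received on holdings of foreign bonds 338.8, dividends received from foreign subsidiaries of resident firms 285.5, dividends paid to foreign shareholders of resident firms 526.2, interest paid on external government debt 550.4; capital account: acquisition of foreign patents and trademarks (non-produced assets) 122.0; secondary income: personal remittances received from nationals working abroad 569.0.)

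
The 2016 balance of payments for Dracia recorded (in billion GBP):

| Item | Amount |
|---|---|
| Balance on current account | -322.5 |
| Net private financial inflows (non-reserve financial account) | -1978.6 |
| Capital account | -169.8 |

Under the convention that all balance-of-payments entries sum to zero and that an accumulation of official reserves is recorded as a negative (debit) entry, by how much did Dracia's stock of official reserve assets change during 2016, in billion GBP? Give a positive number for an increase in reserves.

Official reserve transactions balance = -((-322.5) + (-169.8) + (-1978.6)) = 2470.9
An accumulation of reserves is recorded as a debit (negative entry), so the change in the stock of reserves is the negative of that balance.
Change in official reserves = -(2470.9) = -2470.9

-2470.9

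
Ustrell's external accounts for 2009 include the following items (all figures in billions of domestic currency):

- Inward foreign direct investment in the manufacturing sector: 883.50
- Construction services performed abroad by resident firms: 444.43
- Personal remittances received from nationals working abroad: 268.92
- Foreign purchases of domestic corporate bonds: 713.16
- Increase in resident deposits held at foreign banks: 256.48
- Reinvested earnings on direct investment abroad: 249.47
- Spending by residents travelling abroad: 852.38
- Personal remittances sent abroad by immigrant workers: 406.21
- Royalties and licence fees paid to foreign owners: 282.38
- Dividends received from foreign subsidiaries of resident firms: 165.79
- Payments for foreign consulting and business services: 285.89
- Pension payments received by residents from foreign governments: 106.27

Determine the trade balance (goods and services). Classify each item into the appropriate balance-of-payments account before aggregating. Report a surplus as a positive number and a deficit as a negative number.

-976.22

Services: -852.38 + 444.43 - 285.89 - 282.38 = -976.22
Trade balance = 0.00 + (-976.22) = -976.22
(Excluded from the trade balance — financial account: inward foreign direct investment in the manufacturing sector 883.50, foreign purchases of domestic corporate bonds 713.16, increase in resident deposits held at foreign banks 256.48; secondary income: personal remittances received from nationals working abroad 268.92, personal remittances sent abroad by immigrant workers 406.21, pension payments received by residents from foreign governments 106.27; primary income: reinvested earnings on direct investment abroad 249.47, dividends received from foreign subsidiaries of resident firms 165.79.)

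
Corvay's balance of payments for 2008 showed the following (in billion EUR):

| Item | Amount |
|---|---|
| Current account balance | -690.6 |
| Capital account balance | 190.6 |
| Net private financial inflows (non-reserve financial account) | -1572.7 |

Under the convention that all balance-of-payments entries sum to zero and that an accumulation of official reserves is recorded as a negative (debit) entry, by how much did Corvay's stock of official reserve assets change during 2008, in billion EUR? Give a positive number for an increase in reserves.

Official reserve transactions balance = -((-690.6) + 190.6 + (-1572.7)) = 2072.7
An accumulation of reserves is recorded as a debit (negative entry), so the change in the stock of reserves is the negative of that balance.
Change in official reserves = -(2072.7) = -2072.7

-2072.7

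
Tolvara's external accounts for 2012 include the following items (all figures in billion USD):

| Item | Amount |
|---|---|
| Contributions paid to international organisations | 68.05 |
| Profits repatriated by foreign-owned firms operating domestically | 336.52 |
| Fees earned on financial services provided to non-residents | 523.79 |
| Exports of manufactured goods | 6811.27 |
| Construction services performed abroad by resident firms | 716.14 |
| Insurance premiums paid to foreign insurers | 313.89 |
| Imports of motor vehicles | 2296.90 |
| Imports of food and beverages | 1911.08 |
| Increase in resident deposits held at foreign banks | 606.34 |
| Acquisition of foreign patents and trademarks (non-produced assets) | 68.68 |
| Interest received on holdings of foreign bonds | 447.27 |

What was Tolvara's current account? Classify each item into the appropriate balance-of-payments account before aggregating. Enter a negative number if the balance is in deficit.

3572.03

Goods: -2296.90 + 6811.27 - 1911.08 = 2603.29
Services: -313.89 + 523.79 + 716.14 = 926.04
Primary income: -336.52 + 447.27 = 110.75
Secondary income: -68.05
Current account = 2603.29 + 926.04 + 110.75 + (-68.05) = 3572.03
(Excluded from the current account — financial account: increase in resident deposits held at foreign banks 606.34; capital account: acquisition of foreign patents and trademarks (non-produced assets) 68.68.)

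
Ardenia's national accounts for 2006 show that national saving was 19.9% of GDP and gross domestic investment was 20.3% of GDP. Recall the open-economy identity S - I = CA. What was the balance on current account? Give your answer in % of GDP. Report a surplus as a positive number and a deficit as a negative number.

-0.4

CA = S - I = 19.9 - 20.3 = -0.4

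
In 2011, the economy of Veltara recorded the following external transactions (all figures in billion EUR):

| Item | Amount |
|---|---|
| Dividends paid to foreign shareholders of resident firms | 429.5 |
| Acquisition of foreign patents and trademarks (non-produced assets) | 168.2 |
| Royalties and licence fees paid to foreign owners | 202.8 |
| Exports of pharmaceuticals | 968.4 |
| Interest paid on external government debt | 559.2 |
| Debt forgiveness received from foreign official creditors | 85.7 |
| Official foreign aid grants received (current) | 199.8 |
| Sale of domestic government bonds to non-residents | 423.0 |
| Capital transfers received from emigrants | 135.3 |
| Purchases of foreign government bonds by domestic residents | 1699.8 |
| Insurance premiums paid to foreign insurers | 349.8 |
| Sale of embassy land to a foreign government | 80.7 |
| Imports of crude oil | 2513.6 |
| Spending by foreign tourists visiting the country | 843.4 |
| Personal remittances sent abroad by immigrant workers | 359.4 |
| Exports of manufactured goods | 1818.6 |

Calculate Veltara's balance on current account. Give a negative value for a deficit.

Goods: -2513.6 + 968.4 + 1818.6 = 273.4
Services: -202.8 + 843.4 - 349.8 = 290.8
Primary income: -559.2 - 429.5 = -988.7
Secondary income: 199.8 - 359.4 = -159.6
Current account = 273.4 + 290.8 + (-988.7) + (-159.6) = -584.1
(Excluded from the current account — capital account: acquisition of foreign patents and trademarks (non-produced assets) 168.2, debt forgiveness received from foreign official creditors 85.7, capital transfers received from emigrants 135.3, sale of embassy land to a foreign government 80.7; financial account: sale of domestic government bonds to non-residents 423.0, purchases of foreign government bonds by domestic residents 1699.8.)

-584.1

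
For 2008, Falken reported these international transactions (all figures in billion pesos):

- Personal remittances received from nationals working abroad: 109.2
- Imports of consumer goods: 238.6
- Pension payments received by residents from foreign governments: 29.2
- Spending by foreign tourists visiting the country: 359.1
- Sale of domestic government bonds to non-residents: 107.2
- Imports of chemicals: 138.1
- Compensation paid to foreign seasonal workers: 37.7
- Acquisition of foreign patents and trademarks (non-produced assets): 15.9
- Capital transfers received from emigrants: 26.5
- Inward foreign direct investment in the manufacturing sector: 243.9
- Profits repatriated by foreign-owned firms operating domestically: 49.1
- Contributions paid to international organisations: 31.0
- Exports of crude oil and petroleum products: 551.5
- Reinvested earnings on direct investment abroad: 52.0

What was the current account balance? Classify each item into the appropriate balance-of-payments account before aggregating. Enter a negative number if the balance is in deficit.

606.5

Goods: -138.1 - 238.6 + 551.5 = 174.8
Services: 359.1
Primary income: -37.7 - 49.1 + 52.0 = -34.8
Secondary income: 29.2 - 31.0 + 109.2 = 107.4
Current account = 174.8 + 359.1 + (-34.8) + 107.4 = 606.5
(Excluded from the current account — financial account: sale of domestic government bonds to non-residents 107.2, inward foreign direct investment in the manufacturing sector 243.9; capital account: acquisition of foreign patents and trademarks (non-produced assets) 15.9, capital transfers received from emigrants 26.5.)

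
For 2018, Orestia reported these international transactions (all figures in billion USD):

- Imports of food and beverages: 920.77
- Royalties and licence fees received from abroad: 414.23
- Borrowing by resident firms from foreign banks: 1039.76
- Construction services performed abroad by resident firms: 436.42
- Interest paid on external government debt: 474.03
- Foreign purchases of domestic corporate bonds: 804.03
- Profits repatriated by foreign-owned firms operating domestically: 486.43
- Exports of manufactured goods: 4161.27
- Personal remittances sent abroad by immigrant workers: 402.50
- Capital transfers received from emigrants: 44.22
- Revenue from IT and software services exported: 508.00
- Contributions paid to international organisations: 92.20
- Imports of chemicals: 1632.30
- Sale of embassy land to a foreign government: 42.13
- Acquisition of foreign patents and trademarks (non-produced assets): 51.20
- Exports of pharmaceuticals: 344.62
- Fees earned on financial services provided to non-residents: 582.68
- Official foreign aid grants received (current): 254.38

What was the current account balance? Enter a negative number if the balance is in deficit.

Goods: 4161.27 - 920.77 + 344.62 - 1632.30 = 1952.82
Services: 582.68 + 414.23 + 436.42 + 508.00 = 1941.33
Primary income: -486.43 - 474.03 = -960.46
Secondary income: -402.50 + 254.38 - 92.20 = -240.32
Current account = 1952.82 + 1941.33 + (-960.46) + (-240.32) = 2693.37
(Excluded from the current account — financial account: borrowing by resident firms from foreign banks 1039.76, foreign purchases of domestic corporate bonds 804.03; capital account: capital transfers received from emigrants 44.22, sale of embassy land to a foreign government 42.13, acquisition of foreign patents and trademarks (non-produced assets) 51.20.)

2693.37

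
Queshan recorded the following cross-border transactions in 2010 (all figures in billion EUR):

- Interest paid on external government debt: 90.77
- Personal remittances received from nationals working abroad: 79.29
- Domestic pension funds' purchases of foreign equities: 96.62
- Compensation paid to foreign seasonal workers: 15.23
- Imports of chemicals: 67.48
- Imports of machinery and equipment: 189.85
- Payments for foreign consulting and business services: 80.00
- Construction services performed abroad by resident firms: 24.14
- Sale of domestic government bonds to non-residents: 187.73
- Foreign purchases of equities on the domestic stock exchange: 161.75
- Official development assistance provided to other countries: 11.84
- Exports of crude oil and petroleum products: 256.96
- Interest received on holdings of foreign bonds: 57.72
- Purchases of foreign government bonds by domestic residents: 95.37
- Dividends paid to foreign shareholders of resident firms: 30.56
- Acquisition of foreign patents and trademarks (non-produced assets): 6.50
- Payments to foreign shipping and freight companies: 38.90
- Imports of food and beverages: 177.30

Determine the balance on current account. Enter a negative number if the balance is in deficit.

Goods: -177.30 + 256.96 - 189.85 - 67.48 = -177.67
Services: -80.00 + 24.14 - 38.90 = -94.76
Primary income: -90.77 + 57.72 - 30.56 - 15.23 = -78.84
Secondary income: -11.84 + 79.29 = 67.45
Current account = (-177.67) + (-94.76) + (-78.84) + 67.45 = -283.82
(Excluded from the current account — financial account: domestic pension funds' purchases of foreign equities 96.62, sale of domestic government bonds to non-residents 187.73, foreign purchases of equities on the domestic stock exchange 161.75, purchases of foreign government bonds by domestic residents 95.37; capital account: acquisition of foreign patents and trademarks (non-produced assets) 6.50.)

-283.82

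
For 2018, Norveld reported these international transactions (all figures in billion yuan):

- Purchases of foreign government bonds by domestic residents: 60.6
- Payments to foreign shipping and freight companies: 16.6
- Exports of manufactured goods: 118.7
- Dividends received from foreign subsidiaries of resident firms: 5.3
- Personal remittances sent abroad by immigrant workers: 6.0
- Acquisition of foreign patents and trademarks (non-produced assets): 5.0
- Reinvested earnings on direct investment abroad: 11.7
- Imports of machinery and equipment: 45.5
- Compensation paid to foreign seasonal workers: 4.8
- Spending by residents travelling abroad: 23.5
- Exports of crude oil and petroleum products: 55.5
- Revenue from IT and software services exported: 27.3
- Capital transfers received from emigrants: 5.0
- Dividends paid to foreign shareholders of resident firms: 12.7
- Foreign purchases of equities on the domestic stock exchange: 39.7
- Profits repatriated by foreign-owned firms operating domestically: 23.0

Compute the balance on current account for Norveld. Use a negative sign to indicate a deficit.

86.4

Goods: 118.7 - 45.5 + 55.5 = 128.7
Services: -23.5 - 16.6 + 27.3 = -12.8
Primary income: -4.8 + 5.3 - 23.0 + 11.7 - 12.7 = -23.5
Secondary income: -6.0
Current account = 128.7 + (-12.8) + (-23.5) + (-6.0) = 86.4
(Excluded from the current account — financial account: purchases of foreign government bonds by domestic residents 60.6, foreign purchases of equities on the domestic stock exchange 39.7; capital account: acquisition of foreign patents and trademarks (non-produced assets) 5.0, capital transfers received from emigrants 5.0.)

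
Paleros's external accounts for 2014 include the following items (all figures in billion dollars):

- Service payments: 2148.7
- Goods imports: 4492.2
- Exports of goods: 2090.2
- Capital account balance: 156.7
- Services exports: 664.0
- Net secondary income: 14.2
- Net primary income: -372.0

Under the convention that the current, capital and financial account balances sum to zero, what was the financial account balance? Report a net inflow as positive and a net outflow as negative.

4087.8

Goods balance = 2090.2 - 4492.2 = -2402.0
Services balance = 664.0 - 2148.7 = -1484.7
Trade balance (goods + services) = -2402.0 + (-1484.7) = -3886.7
Net primary income = -372.0
Net secondary income = 14.2
Current account = -3886.7 + (-372.0) + 14.2 = -4244.5
Financial account = -(-4244.5 + 156.7) = 4087.8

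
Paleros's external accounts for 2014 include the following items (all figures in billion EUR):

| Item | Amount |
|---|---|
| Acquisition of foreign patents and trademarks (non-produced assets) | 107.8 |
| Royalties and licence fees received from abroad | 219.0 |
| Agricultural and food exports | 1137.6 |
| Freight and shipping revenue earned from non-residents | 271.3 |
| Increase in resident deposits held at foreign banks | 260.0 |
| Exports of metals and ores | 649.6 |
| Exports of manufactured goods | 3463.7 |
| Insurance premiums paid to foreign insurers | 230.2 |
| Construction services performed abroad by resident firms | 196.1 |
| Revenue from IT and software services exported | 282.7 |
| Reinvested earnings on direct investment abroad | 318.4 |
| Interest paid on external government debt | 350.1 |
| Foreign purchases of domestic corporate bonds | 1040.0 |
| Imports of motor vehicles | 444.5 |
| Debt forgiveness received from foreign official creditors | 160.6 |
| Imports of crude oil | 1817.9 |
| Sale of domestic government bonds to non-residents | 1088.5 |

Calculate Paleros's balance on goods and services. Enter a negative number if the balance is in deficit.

Goods: 649.6 + 3463.7 + 1137.6 - 444.5 - 1817.9 = 2988.5
Services: -230.2 + 271.3 + 196.1 + 219.0 + 282.7 = 738.9
Trade balance = 2988.5 + 738.9 = 3727.4
(Excluded from the trade balance — capital account: acquisition of foreign patents and trademarks (non-produced assets) 107.8, debt forgiveness received from foreign official creditors 160.6; financial account: increase in resident deposits held at foreign banks 260.0, foreign purchases of domestic corporate bonds 1040.0, sale of domestic government bonds to non-residents 1088.5; primary income: reinvested earnings on direct investment abroad 318.4, interest paid on external government debt 350.1.)

3727.4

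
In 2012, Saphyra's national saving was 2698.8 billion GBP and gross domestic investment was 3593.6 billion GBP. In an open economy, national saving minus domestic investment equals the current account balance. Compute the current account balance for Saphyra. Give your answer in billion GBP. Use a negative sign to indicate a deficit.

-894.8

S - I = CA (net lending to the rest of the world).
CA = S - I = 2698.8 - 3593.6 = -894.8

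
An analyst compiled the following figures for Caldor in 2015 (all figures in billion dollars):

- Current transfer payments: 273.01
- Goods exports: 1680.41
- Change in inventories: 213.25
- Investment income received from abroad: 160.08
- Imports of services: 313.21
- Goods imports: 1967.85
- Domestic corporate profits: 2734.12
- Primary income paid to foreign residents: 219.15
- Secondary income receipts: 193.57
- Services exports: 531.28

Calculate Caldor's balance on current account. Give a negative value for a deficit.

-207.88

Goods balance = 1680.41 - 1967.85 = -287.44
Services balance = 531.28 - 313.21 = 218.07
Trade balance (goods + services) = -287.44 + 218.07 = -69.37
Net primary income = 160.08 - 219.15 = -59.07
Net secondary income = 193.57 - 273.01 = -79.44
Current account = -69.37 + (-59.07) + (-79.44) = -207.88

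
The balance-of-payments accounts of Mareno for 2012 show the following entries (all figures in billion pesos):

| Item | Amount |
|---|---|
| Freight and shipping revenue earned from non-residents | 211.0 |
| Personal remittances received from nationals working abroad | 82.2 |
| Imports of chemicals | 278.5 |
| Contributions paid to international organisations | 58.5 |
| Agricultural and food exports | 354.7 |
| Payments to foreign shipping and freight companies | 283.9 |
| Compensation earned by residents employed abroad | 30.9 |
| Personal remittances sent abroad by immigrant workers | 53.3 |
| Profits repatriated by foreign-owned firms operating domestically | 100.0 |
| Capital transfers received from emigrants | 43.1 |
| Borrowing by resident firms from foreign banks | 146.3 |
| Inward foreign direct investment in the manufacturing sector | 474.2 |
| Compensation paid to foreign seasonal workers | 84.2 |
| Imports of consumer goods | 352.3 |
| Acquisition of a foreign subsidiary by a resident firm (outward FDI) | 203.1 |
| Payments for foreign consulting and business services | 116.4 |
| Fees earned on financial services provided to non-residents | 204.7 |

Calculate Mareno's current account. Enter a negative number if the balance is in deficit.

-443.6

Goods: 354.7 - 278.5 - 352.3 = -276.1
Services: 204.7 - 283.9 + 211.0 - 116.4 = 15.4
Primary income: -100.0 + 30.9 - 84.2 = -153.3
Secondary income: -58.5 - 53.3 + 82.2 = -29.6
Current account = (-276.1) + 15.4 + (-153.3) + (-29.6) = -443.6
(Excluded from the current account — capital account: capital transfers received from emigrants 43.1; financial account: borrowing by resident firms from foreign banks 146.3, inward foreign direct investment in the manufacturing sector 474.2, acquisition of a foreign subsidiary by a resident firm (outward FDI) 203.1.)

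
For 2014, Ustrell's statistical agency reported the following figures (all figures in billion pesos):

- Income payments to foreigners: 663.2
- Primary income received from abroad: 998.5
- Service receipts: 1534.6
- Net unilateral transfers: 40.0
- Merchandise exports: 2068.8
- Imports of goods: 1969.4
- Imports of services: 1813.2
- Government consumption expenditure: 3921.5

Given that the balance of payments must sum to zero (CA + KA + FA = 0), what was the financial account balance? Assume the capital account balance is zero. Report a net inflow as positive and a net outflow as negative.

-196.1

Goods balance = 2068.8 - 1969.4 = 99.4
Services balance = 1534.6 - 1813.2 = -278.6
Trade balance (goods + services) = 99.4 + (-278.6) = -179.2
Net primary income = 998.5 - 663.2 = 335.3
Net secondary income = 40.0
Current account = -179.2 + 335.3 + 40.0 = 196.1
Financial account = -(196.1) = -196.1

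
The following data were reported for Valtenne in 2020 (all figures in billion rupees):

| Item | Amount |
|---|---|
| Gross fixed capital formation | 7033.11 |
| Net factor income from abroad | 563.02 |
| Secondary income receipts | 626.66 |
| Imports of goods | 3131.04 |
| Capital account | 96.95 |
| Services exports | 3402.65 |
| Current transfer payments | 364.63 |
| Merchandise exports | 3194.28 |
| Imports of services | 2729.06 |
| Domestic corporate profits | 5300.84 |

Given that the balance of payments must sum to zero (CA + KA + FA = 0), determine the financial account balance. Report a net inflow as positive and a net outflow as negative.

Goods balance = 3194.28 - 3131.04 = 63.24
Services balance = 3402.65 - 2729.06 = 673.59
Trade balance (goods + services) = 63.24 + 673.59 = 736.83
Net primary income = 563.02
Net secondary income = 626.66 - 364.63 = 262.03
Current account = 736.83 + 563.02 + 262.03 = 1561.88
Financial account = -(1561.88 + 96.95) = -1658.83

-1658.83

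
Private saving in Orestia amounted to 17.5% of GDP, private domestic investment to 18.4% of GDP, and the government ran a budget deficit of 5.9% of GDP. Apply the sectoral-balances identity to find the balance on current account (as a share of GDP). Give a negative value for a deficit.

By the sectoral-balances identity, CA = (S_private - I) + (T - G).
Private balance = 17.5 - 18.4 = -0.9
Government balance (T - G) = -5.9
CA = -0.9 + (-5.9) = -6.8

-6.8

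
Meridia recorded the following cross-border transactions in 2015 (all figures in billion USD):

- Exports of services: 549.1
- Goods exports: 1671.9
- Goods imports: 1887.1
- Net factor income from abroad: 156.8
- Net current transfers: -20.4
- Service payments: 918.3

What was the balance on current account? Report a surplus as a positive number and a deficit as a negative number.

-448.0

Goods balance = 1671.9 - 1887.1 = -215.2
Services balance = 549.1 - 918.3 = -369.2
Trade balance (goods + services) = -215.2 + (-369.2) = -584.4
Net primary income = 156.8
Net secondary income = -20.4
Current account = -584.4 + 156.8 + (-20.4) = -448.0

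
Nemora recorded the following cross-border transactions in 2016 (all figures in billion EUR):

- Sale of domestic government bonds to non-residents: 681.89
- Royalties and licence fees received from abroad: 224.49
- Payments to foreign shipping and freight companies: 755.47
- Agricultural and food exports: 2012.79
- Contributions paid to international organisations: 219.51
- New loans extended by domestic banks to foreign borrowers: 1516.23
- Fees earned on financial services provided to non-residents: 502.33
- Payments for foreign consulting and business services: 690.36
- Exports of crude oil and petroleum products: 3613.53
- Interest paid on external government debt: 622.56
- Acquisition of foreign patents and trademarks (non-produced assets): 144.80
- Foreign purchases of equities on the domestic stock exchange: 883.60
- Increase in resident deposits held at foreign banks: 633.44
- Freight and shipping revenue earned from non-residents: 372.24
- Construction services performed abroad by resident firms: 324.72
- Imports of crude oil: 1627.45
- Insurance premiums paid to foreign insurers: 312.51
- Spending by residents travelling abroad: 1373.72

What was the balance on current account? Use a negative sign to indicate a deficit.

Goods: 2012.79 + 3613.53 - 1627.45 = 3998.87
Services: -755.47 + 324.72 - 1373.72 + 224.49 - 690.36 + 372.24 - 312.51 + 502.33 = -1708.28
Primary income: -622.56
Secondary income: -219.51
Current account = 3998.87 + (-1708.28) + (-622.56) + (-219.51) = 1448.52
(Excluded from the current account — financial account: sale of domestic government bonds to non-residents 681.89, new loans extended by domestic banks to foreign borrowers 1516.23, foreign purchases of equities on the domestic stock exchange 883.60, increase in resident deposits held at foreign banks 633.44; capital account: acquisition of foreign patents and trademarks (non-produced assets) 144.80.)

1448.52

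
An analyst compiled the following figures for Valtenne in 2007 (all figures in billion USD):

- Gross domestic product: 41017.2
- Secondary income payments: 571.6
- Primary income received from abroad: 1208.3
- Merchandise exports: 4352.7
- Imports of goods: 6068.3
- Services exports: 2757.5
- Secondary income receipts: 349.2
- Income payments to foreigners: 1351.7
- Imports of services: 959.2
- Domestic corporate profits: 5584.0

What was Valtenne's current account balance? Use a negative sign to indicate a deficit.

-283.1

Goods balance = 4352.7 - 6068.3 = -1715.6
Services balance = 2757.5 - 959.2 = 1798.3
Trade balance (goods + services) = -1715.6 + 1798.3 = 82.7
Net primary income = 1208.3 - 1351.7 = -143.4
Net secondary income = 349.2 - 571.6 = -222.4
Current account = 82.7 + (-143.4) + (-222.4) = -283.1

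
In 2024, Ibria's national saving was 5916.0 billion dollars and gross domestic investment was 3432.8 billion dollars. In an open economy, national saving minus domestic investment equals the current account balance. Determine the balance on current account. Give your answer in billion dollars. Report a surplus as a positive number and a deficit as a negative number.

CA = S - I = 5916.0 - 3432.8 = 2483.2

2483.2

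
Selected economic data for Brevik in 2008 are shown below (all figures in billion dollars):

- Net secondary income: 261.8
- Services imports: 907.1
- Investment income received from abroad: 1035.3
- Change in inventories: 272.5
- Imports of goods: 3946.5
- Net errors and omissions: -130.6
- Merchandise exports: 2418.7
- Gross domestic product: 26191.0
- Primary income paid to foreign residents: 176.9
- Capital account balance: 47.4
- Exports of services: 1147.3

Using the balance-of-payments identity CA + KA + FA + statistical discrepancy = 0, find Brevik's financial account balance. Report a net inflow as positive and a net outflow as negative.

Goods balance = 2418.7 - 3946.5 = -1527.8
Services balance = 1147.3 - 907.1 = 240.2
Trade balance (goods + services) = -1527.8 + 240.2 = -1287.6
Net primary income = 1035.3 - 176.9 = 858.4
Net secondary income = 261.8
Current account = -1287.6 + 858.4 + 261.8 = -167.4
Financial account = -(-167.4 + 47.4 + (-130.6)) = 250.6

250.6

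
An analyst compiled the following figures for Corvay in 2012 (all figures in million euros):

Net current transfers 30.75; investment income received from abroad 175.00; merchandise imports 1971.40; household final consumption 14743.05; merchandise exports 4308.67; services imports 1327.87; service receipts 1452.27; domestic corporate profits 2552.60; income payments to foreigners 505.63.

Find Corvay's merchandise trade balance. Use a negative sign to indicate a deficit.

2337.27

Goods balance = 4308.67 - 1971.40 = 2337.27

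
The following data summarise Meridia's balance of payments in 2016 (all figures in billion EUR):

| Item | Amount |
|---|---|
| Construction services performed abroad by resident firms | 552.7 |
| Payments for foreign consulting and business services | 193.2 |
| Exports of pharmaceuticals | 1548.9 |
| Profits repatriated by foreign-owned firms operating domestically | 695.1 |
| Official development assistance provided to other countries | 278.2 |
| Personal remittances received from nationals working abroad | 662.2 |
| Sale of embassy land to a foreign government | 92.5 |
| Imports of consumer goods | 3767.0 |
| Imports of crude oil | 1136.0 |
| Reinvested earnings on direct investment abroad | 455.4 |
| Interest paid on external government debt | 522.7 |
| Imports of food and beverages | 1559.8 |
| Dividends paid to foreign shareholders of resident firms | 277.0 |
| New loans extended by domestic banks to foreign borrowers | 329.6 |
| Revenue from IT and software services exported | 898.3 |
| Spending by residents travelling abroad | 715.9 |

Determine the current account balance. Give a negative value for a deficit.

-5027.4

Goods: -3767.0 - 1136.0 - 1559.8 + 1548.9 = -4913.9
Services: -193.2 + 898.3 - 715.9 + 552.7 = 541.9
Primary income: -695.1 + 455.4 - 277.0 - 522.7 = -1039.4
Secondary income: -278.2 + 662.2 = 384.0
Current account = (-4913.9) + 541.9 + (-1039.4) + 384.0 = -5027.4
(Excluded from the current account — capital account: sale of embassy land to a foreign government 92.5; financial account: new loans extended by domestic banks to foreign borrowers 329.6.)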